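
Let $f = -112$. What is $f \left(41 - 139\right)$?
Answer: $10976$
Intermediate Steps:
$f \left(41 - 139\right) = - 112 \left(41 - 139\right) = \left(-112\right) \left(-98\right) = 10976$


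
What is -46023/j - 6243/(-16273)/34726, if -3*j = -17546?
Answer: -19505539355496/2478794472527 ≈ -7.8690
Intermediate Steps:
j = 17546/3 (j = -⅓*(-17546) = 17546/3 ≈ 5848.7)
-46023/j - 6243/(-16273)/34726 = -46023/17546/3 - 6243/(-16273)/34726 = -46023*3/17546 - 6243*(-1/16273)*(1/34726) = -138069/17546 + (6243/16273)*(1/34726) = -138069/17546 + 6243/565096198 = -19505539355496/2478794472527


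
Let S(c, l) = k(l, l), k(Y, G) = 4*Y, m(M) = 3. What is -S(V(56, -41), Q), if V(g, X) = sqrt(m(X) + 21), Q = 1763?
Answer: -7052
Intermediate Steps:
V(g, X) = 2*sqrt(6) (V(g, X) = sqrt(3 + 21) = sqrt(24) = 2*sqrt(6))
S(c, l) = 4*l
-S(V(56, -41), Q) = -4*1763 = -1*7052 = -7052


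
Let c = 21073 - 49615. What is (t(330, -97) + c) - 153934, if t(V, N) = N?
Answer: -182573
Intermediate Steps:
c = -28542
(t(330, -97) + c) - 153934 = (-97 - 28542) - 153934 = -28639 - 153934 = -182573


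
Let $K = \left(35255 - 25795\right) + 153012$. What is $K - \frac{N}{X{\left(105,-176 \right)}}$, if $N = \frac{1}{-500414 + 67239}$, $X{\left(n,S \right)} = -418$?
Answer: $\frac{29418341994799}{181067150} \approx 1.6247 \cdot 10^{5}$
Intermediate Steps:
$N = - \frac{1}{433175}$ ($N = \frac{1}{-433175} = - \frac{1}{433175} \approx -2.3085 \cdot 10^{-6}$)
$K = 162472$ ($K = 9460 + 153012 = 162472$)
$K - \frac{N}{X{\left(105,-176 \right)}} = 162472 - - \frac{1}{433175 \left(-418\right)} = 162472 - \left(- \frac{1}{433175}\right) \left(- \frac{1}{418}\right) = 162472 - \frac{1}{181067150} = \frac{29418341994799}{181067150}$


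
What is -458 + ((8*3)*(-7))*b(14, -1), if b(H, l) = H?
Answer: -2810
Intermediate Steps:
-458 + ((8*3)*(-7))*b(14, -1) = -458 + ((8*3)*(-7))*14 = -458 + (24*(-7))*14 = -458 - 168*14 = -458 - 2352 = -2810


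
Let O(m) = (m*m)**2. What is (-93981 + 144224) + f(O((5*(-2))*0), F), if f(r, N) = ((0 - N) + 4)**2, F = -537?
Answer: 342924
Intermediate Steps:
O(m) = m**4 (O(m) = (m**2)**2 = m**4)
f(r, N) = (4 - N)**2 (f(r, N) = (-N + 4)**2 = (4 - N)**2)
(-93981 + 144224) + f(O((5*(-2))*0), F) = (-93981 + 144224) + (-4 - 537)**2 = 50243 + (-541)**2 = 50243 + 292681 = 342924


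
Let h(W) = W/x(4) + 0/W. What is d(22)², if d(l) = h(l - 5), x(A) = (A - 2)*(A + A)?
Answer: 289/256 ≈ 1.1289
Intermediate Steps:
x(A) = 2*A*(-2 + A) (x(A) = (-2 + A)*(2*A) = 2*A*(-2 + A))
h(W) = W/16 (h(W) = W/((2*4*(-2 + 4))) + 0/W = W/((2*4*2)) + 0 = W/16 + 0 = W/16)
d(l) = -5/16 + l/16 (d(l) = (l - 5)/16 = (-5 + l)/16 = -5/16 + l/16)
d(22)² = (-5/16 + (1/16)*22)² = (-5/16 + 11/8)² = (17/16)² = 289/256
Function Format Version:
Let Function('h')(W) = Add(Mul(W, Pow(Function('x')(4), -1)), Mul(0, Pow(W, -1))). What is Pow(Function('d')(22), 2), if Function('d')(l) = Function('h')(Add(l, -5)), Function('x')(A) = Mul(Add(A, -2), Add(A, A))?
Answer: Rational(289, 256) ≈ 1.1289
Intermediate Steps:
Function('x')(A) = Mul(2, A, Add(-2, A)) (Function('x')(A) = Mul(Add(-2, A), Mul(2, A)) = Mul(2, A, Add(-2, A)))
Function('h')(W) = Mul(Rational(1, 16), W) (Function('h')(W) = Add(Mul(W, Pow(Mul(2, 4, Add(-2, 4)), -1)), Mul(0, Pow(W, -1))) = Add(Mul(W, Pow(Mul(2, 4, 2), -1)), 0) = Add(Mul(W, Pow(16, -1)), 0) = Add(Mul(W, Rational(1, 16)), 0) = Add(Mul(Rational(1, 16), W), 0) = Mul(Rational(1, 16), W))
Function('d')(l) = Add(Rational(-5, 16), Mul(Rational(1, 16), l)) (Function('d')(l) = Mul(Rational(1, 16), Add(l, -5)) = Mul(Rational(1, 16), Add(-5, l)) = Add(Rational(-5, 16), Mul(Rational(1, 16), l)))
Pow(Function('d')(22), 2) = Pow(Add(Rational(-5, 16), Mul(Rational(1, 16), 22)), 2) = Pow(Add(Rational(-5, 16), Rational(11, 8)), 2) = Pow(Rational(17, 16), 2) = Rational(289, 256)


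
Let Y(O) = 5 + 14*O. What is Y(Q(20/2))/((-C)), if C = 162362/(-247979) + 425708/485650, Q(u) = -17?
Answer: 14030211657275/13357769416 ≈ 1050.3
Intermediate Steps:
C = 13357769416/60215500675 (C = 162362*(-1/247979) + 425708*(1/485650) = -162362/247979 + 212854/242825 = 13357769416/60215500675 ≈ 0.22183)
Y(Q(20/2))/((-C)) = (5 + 14*(-17))/((-1*13357769416/60215500675)) = (5 - 238)/(-13357769416/60215500675) = -233*(-60215500675/13357769416) = 14030211657275/13357769416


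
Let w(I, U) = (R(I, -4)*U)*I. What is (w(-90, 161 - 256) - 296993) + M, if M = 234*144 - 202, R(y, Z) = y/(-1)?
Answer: 506001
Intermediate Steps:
R(y, Z) = -y (R(y, Z) = y*(-1) = -y)
M = 33494 (M = 33696 - 202 = 33494)
w(I, U) = -U*I² (w(I, U) = ((-I)*U)*I = (-I*U)*I = -U*I²)
(w(-90, 161 - 256) - 296993) + M = (-1*(161 - 256)*(-90)² - 296993) + 33494 = (-1*(-95)*8100 - 296993) + 33494 = (769500 - 296993) + 33494 = 472507 + 33494 = 506001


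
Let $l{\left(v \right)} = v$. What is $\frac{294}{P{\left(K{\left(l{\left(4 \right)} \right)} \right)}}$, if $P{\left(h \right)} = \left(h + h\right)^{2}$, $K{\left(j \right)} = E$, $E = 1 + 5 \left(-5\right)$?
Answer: $\frac{49}{384} \approx 0.1276$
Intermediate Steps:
$E = -24$ ($E = 1 - 25 = -24$)
$K{\left(j \right)} = -24$
$P{\left(h \right)} = 4 h^{2}$ ($P{\left(h \right)} = \left(2 h\right)^{2} = 4 h^{2}$)
$\frac{294}{P{\left(K{\left(l{\left(4 \right)} \right)} \right)}} = \frac{294}{4 \left(-24\right)^{2}} = \frac{294}{4 \cdot 576} = \frac{294}{2304} = 294 \cdot \frac{1}{2304} = \frac{49}{384}$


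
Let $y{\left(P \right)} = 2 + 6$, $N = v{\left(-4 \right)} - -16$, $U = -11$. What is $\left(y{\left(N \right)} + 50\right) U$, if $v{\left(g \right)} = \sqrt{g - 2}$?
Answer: $-638$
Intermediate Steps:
$v{\left(g \right)} = \sqrt{-2 + g}$
$N = 16 + i \sqrt{6}$ ($N = \sqrt{-2 - 4} - -16 = \sqrt{-6} + 16 = i \sqrt{6} + 16 = 16 + i \sqrt{6} \approx 16.0 + 2.4495 i$)
$y{\left(P \right)} = 8$
$\left(y{\left(N \right)} + 50\right) U = \left(8 + 50\right) \left(-11\right) = 58 \left(-11\right) = -638$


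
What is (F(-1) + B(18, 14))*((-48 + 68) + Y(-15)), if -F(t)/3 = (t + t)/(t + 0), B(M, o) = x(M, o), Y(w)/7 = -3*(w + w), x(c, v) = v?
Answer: 5200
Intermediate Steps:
Y(w) = -42*w (Y(w) = 7*(-3*(w + w)) = 7*(-6*w) = -42*w)
B(M, o) = o
F(t) = -6 (F(t) = -3*(t + t)/(t + 0) = -3*2*t/t = -3*2 = -6)
(F(-1) + B(18, 14))*((-48 + 68) + Y(-15)) = (-6 + 14)*((-48 + 68) - 42*(-15)) = 8*(20 + 630) = 8*650 = 5200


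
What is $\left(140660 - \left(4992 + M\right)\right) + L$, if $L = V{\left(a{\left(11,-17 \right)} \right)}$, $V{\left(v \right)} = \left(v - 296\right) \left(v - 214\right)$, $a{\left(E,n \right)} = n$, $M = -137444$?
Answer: $345415$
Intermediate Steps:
$V{\left(v \right)} = \left(-296 + v\right) \left(-214 + v\right)$
$L = 72303$ ($L = 63344 + \left(-17\right)^{2} - -8670 = 63344 + 289 + 8670 = 72303$)
$\left(140660 - \left(4992 + M\right)\right) + L = \left(140660 - -132452\right) + 72303 = \left(140660 + \left(-4992 + 137444\right)\right) + 72303 = \left(140660 + 132452\right) + 72303 = 273112 + 72303 = 345415$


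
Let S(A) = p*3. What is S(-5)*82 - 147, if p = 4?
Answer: 837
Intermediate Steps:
S(A) = 12 (S(A) = 4*3 = 12)
S(-5)*82 - 147 = 12*82 - 147 = 984 - 147 = 837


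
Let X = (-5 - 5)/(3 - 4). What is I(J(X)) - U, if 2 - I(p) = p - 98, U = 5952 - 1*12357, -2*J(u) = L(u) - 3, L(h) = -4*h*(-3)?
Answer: 13127/2 ≈ 6563.5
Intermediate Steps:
L(h) = 12*h
X = 10 (X = -10/(-1) = -10*(-1) = 10)
J(u) = 3/2 - 6*u (J(u) = -(12*u - 3)/2 = -(-3 + 12*u)/2 = 3/2 - 6*u)
U = -6405 (U = 5952 - 12357 = -6405)
I(p) = 100 - p (I(p) = 2 - (p - 98) = 2 - (-98 + p) = 2 + (98 - p) = 100 - p)
I(J(X)) - U = (100 - (3/2 - 6*10)) - 1*(-6405) = (100 - (3/2 - 60)) + 6405 = (100 - 1*(-117/2)) + 6405 = (100 + 117/2) + 6405 = 317/2 + 6405 = 13127/2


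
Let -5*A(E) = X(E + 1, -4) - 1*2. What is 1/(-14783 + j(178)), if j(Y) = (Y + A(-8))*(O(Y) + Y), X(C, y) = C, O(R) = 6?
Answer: 5/91501 ≈ 5.4644e-5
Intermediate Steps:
A(E) = ⅕ - E/5 (A(E) = -((E + 1) - 1*2)/5 = -((1 + E) - 2)/5 = -(-1 + E)/5 = ⅕ - E/5)
j(Y) = (6 + Y)*(9/5 + Y) (j(Y) = (Y + (⅕ - ⅕*(-8)))*(6 + Y) = (Y + (⅕ + 8/5))*(6 + Y) = (Y + 9/5)*(6 + Y) = (9/5 + Y)*(6 + Y) = (6 + Y)*(9/5 + Y))
1/(-14783 + j(178)) = 1/(-14783 + (54/5 + 178² + (39/5)*178)) = 1/(-14783 + (54/5 + 31684 + 6942/5)) = 1/(-14783 + 165416/5) = 1/(91501/5) = 5/91501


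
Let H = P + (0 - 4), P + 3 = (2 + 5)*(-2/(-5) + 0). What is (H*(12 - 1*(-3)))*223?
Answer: -14049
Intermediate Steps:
P = -⅕ (P = -3 + (2 + 5)*(-2/(-5) + 0) = -3 + 7*(-2*(-⅕) + 0) = -3 + 7*(⅖ + 0) = -3 + 7*(⅖) = -3 + 14/5 = -⅕ ≈ -0.20000)
H = -21/5 (H = -⅕ + (0 - 4) = -⅕ - 4 = -21/5 ≈ -4.2000)
(H*(12 - 1*(-3)))*223 = -21*(12 - 1*(-3))/5*223 = -21*(12 + 3)/5*223 = -21/5*15*223 = -63*223 = -14049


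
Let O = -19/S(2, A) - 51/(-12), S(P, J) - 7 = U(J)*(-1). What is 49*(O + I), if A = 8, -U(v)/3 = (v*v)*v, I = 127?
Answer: 39689951/6172 ≈ 6430.6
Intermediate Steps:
U(v) = -3*v³ (U(v) = -3*v*v*v = -3*v²*v = -3*v³)
S(P, J) = 7 + 3*J³ (S(P, J) = 7 - 3*J³*(-1) = 7 + 3*J³)
O = 26155/6172 (O = -19/(7 + 3*8³) - 51/(-12) = -19/(7 + 3*512) - 51*(-1/12) = -19/(7 + 1536) + 17/4 = -19/1543 + 17/4 = 26155/6172 ≈ 4.2377)
49*(O + I) = 49*(26155/6172 + 127) = 49*(809999/6172) = 39689951/6172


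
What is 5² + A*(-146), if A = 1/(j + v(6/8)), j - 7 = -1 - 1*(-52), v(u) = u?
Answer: 5291/235 ≈ 22.515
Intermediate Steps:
j = 58 (j = 7 + (-1 - 1*(-52)) = 7 + (-1 + 52) = 7 + 51 = 58)
A = 4/235 (A = 1/(58 + 6/8) = 1/(58 + 6*(⅛)) = 1/(58 + ¾) = 1/(235/4) = 4/235 ≈ 0.017021)
5² + A*(-146) = 5² + (4/235)*(-146) = 25 - 584/235 = 5291/235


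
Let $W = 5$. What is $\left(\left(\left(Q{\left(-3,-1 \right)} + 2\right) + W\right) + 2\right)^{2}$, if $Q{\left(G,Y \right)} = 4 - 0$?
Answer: $169$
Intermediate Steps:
$Q{\left(G,Y \right)} = 4$ ($Q{\left(G,Y \right)} = 4 + 0 = 4$)
$\left(\left(\left(Q{\left(-3,-1 \right)} + 2\right) + W\right) + 2\right)^{2} = \left(\left(\left(4 + 2\right) + 5\right) + 2\right)^{2} = \left(\left(6 + 5\right) + 2\right)^{2} = \left(11 + 2\right)^{2} = 13^{2} = 169$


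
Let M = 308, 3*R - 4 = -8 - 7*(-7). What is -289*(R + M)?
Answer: -93347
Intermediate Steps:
R = 15 (R = 4/3 + (-8 - 7*(-7))/3 = 4/3 + (-8 + 49)/3 = 4/3 + (1/3)*41 = 4/3 + 41/3 = 15)
-289*(R + M) = -289*(15 + 308) = -289*323 = -93347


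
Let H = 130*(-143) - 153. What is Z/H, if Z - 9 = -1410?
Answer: 1401/18743 ≈ 0.074748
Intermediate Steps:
Z = -1401 (Z = 9 - 1410 = -1401)
H = -18743 (H = -18590 - 153 = -18743)
Z/H = -1401/(-18743) = -1401*(-1/18743) = 1401/18743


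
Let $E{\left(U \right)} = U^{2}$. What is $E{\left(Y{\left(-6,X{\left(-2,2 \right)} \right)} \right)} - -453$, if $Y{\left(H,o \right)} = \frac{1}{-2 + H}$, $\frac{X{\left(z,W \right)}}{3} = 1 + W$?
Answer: $\frac{28993}{64} \approx 453.02$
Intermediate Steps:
$X{\left(z,W \right)} = 3 + 3 W$ ($X{\left(z,W \right)} = 3 \left(1 + W\right) = 3 + 3 W$)
$E{\left(Y{\left(-6,X{\left(-2,2 \right)} \right)} \right)} - -453 = \left(\frac{1}{-2 - 6}\right)^{2} - -453 = \left(\frac{1}{-8}\right)^{2} + 453 = \left(- \frac{1}{8}\right)^{2} + 453 = \frac{1}{64} + 453 = \frac{28993}{64}$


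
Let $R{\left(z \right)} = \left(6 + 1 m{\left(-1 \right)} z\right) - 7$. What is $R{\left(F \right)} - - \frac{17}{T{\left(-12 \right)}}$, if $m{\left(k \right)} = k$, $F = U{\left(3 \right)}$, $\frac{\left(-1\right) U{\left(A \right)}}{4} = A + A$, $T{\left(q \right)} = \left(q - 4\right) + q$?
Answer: $\frac{627}{28} \approx 22.393$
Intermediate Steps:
$T{\left(q \right)} = -4 + 2 q$ ($T{\left(q \right)} = \left(-4 + q\right) + q = -4 + 2 q$)
$U{\left(A \right)} = - 8 A$ ($U{\left(A \right)} = - 4 \left(A + A\right) = - 4 \cdot 2 A = - 8 A$)
$F = -24$ ($F = \left(-8\right) 3 = -24$)
$R{\left(z \right)} = -1 - z$ ($R{\left(z \right)} = \left(6 + 1 \left(- z\right)\right) - 7 = \left(6 - z\right) - 7 = -1 - z$)
$R{\left(F \right)} - - \frac{17}{T{\left(-12 \right)}} = \left(-1 - -24\right) - - \frac{17}{-4 + 2 \left(-12\right)} = \left(-1 + 24\right) - - \frac{17}{-4 - 24} = 23 - - \frac{17}{-28} = 23 - \left(-17\right) \left(- \frac{1}{28}\right) = 23 - \frac{17}{28} = \frac{627}{28}$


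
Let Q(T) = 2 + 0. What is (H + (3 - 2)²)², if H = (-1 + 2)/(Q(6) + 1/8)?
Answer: 625/289 ≈ 2.1626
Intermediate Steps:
Q(T) = 2
H = 8/17 (H = (-1 + 2)/(2 + 1/8) = 1/(2 + ⅛) = 1/(17/8) = 1*(8/17) = 8/17 ≈ 0.47059)
(H + (3 - 2)²)² = (8/17 + (3 - 2)²)² = (8/17 + 1²)² = (8/17 + 1)² = (25/17)² = 625/289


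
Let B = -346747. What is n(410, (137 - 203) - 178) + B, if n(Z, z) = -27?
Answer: -346774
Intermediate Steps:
n(410, (137 - 203) - 178) + B = -27 - 346747 = -346774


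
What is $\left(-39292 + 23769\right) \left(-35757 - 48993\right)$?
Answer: $1315574250$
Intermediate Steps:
$\left(-39292 + 23769\right) \left(-35757 - 48993\right) = \left(-15523\right) \left(-84750\right) = 1315574250$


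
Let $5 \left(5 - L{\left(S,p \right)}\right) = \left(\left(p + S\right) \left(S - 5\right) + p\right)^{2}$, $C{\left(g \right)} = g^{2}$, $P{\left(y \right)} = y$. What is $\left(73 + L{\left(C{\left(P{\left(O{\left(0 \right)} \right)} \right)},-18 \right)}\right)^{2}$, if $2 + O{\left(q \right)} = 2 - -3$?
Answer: $\frac{6380676}{25} \approx 2.5523 \cdot 10^{5}$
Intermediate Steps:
$O{\left(q \right)} = 3$ ($O{\left(q \right)} = -2 + \left(2 - -3\right) = -2 + \left(2 + 3\right) = -2 + 5 = 3$)
$L{\left(S,p \right)} = 5 - \frac{\left(p + \left(-5 + S\right) \left(S + p\right)\right)^{2}}{5}$ ($L{\left(S,p \right)} = 5 - \frac{\left(\left(p + S\right) \left(S - 5\right) + p\right)^{2}}{5} = 5 - \frac{\left(\left(S + p\right) \left(-5 + S\right) + p\right)^{2}}{5} = 5 - \frac{\left(\left(-5 + S\right) \left(S + p\right) + p\right)^{2}}{5} = 5 - \frac{\left(p + \left(-5 + S\right) \left(S + p\right)\right)^{2}}{5}$)
$\left(73 + L{\left(C{\left(P{\left(O{\left(0 \right)} \right)} \right)},-18 \right)}\right)^{2} = \left(73 + \left(5 - \frac{\left(\left(3^{2}\right)^{2} - 5 \cdot 3^{2} - -72 + 3^{2} \left(-18\right)\right)^{2}}{5}\right)\right)^{2} = \left(73 + \left(5 - \frac{\left(9^{2} - 45 + 72 + 9 \left(-18\right)\right)^{2}}{5}\right)\right)^{2} = \left(73 + \left(5 - \frac{\left(81 - 45 + 72 - 162\right)^{2}}{5}\right)\right)^{2} = \left(73 + \left(5 - \frac{\left(-54\right)^{2}}{5}\right)\right)^{2} = \left(73 + \left(5 - \frac{2916}{5}\right)\right)^{2} = \left(73 - \frac{2891}{5}\right)^{2} = \left(- \frac{2526}{5}\right)^{2} = \frac{6380676}{25}$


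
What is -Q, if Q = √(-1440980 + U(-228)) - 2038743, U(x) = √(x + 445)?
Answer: 2038743 - √(-1440980 + √217) ≈ 2.0387e+6 - 1200.4*I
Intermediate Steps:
U(x) = √(445 + x)
Q = -2038743 + √(-1440980 + √217) (Q = √(-1440980 + √(445 - 228)) - 2038743 = √(-1440980 + √217) - 2038743 = -2038743 + √(-1440980 + √217) ≈ -2.0387e+6 + 1200.4*I)
-Q = -(-2038743 + I*√(1440980 - √217)) = 2038743 - I*√(1440980 - √217)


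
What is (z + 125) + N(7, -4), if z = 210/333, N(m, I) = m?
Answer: 14722/111 ≈ 132.63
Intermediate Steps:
z = 70/111 (z = 210*(1/333) = 70/111 ≈ 0.63063)
(z + 125) + N(7, -4) = (70/111 + 125) + 7 = 13945/111 + 7 = 14722/111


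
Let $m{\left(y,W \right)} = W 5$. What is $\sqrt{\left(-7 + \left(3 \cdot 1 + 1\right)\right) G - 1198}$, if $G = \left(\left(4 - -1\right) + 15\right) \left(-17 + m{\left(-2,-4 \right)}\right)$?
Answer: $\sqrt{1022} \approx 31.969$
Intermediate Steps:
$m{\left(y,W \right)} = 5 W$
$G = -740$ ($G = \left(\left(4 - -1\right) + 15\right) \left(-17 + 5 \left(-4\right)\right) = \left(\left(4 + 1\right) + 15\right) \left(-17 - 20\right) = \left(5 + 15\right) \left(-37\right) = 20 \left(-37\right) = -740$)
$\sqrt{\left(-7 + \left(3 \cdot 1 + 1\right)\right) G - 1198} = \sqrt{\left(-7 + \left(3 \cdot 1 + 1\right)\right) \left(-740\right) - 1198} = \sqrt{\left(-7 + \left(3 + 1\right)\right) \left(-740\right) - 1198} = \sqrt{\left(-7 + 4\right) \left(-740\right) - 1198} = \sqrt{\left(-3\right) \left(-740\right) - 1198} = \sqrt{2220 - 1198} = \sqrt{1022}$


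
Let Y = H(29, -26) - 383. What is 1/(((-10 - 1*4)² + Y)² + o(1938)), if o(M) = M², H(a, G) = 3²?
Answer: 1/3787528 ≈ 2.6402e-7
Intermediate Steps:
H(a, G) = 9
Y = -374 (Y = 9 - 383 = -374)
1/(((-10 - 1*4)² + Y)² + o(1938)) = 1/(((-10 - 1*4)² - 374)² + 1938²) = 1/(((-10 - 4)² - 374)² + 3755844) = 1/(((-14)² - 374)² + 3755844) = 1/((196 - 374)² + 3755844) = 1/((-178)² + 3755844) = 1/(31684 + 3755844) = 1/3787528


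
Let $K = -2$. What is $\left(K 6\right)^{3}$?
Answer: $-1728$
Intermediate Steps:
$\left(K 6\right)^{3} = \left(\left(-2\right) 6\right)^{3} = \left(-12\right)^{3} = -1728$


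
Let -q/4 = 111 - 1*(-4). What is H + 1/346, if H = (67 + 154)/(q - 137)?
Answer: -75869/206562 ≈ -0.36729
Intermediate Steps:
q = -460 (q = -4*(111 - 1*(-4)) = -4*(111 + 4) = -4*115 = -460)
H = -221/597 (H = (67 + 154)/(-460 - 137) = 221/(-597) = 221*(-1/597) = -221/597 ≈ -0.37018)
H + 1/346 = -221/597 + 1/346 = -75869/206562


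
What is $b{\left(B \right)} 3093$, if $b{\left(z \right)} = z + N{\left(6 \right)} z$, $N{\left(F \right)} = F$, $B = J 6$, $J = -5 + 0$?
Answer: $-649530$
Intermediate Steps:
$J = -5$
$B = -30$ ($B = \left(-5\right) 6 = -30$)
$b{\left(z \right)} = 7 z$ ($b{\left(z \right)} = z + 6 z = 7 z$)
$b{\left(B \right)} 3093 = 7 \left(-30\right) 3093 = \left(-210\right) 3093 = -649530$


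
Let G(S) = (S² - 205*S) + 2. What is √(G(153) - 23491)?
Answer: I*√31445 ≈ 177.33*I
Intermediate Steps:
G(S) = 2 + S² - 205*S
√(G(153) - 23491) = √((2 + 153² - 205*153) - 23491) = √((2 + 23409 - 31365) - 23491) = √(-7954 - 23491) = √(-31445) = I*√31445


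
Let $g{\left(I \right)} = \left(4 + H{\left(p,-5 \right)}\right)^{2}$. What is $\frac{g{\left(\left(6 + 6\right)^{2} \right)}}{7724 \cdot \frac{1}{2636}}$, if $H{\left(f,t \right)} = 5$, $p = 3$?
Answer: $\frac{53379}{1931} \approx 27.643$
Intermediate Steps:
$g{\left(I \right)} = 81$ ($g{\left(I \right)} = \left(4 + 5\right)^{2} = 9^{2} = 81$)
$\frac{g{\left(\left(6 + 6\right)^{2} \right)}}{7724 \cdot \frac{1}{2636}} = \frac{81}{7724 \cdot \frac{1}{2636}} = \frac{81}{\frac{1931}{659}} = 81 \cdot \frac{659}{1931} = \frac{53379}{1931}$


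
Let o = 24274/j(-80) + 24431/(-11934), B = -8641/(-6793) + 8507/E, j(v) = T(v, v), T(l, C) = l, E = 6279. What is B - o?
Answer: 80425521430427/261037871640 ≈ 308.10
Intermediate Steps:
j(v) = v
B = 112044890/42653247 (B = -8641/(-6793) + 8507/6279 = -8641*(-1/6793) + 8507*(1/6279) = 8641/6793 + 8507/6279 = 112044890/42653247 ≈ 2.6269)
o = -72910099/238680 (o = 24274/(-80) + 24431/(-11934) = 24274*(-1/80) + 24431*(-1/11934) = -12137/40 - 24431/11934 = -72910099/238680 ≈ -305.47)
B - o = 112044890/42653247 - 1*(-72910099/238680) = 112044890/42653247 + 72910099/238680 = 80425521430427/261037871640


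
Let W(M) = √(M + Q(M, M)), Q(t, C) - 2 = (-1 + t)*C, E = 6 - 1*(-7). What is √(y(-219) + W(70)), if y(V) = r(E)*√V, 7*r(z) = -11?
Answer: √(49*√4902 - 77*I*√219)/7 ≈ 8.4791 - 1.3713*I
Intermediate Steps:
E = 13 (E = 6 + 7 = 13)
r(z) = -11/7 (r(z) = (⅐)*(-11) = -11/7)
y(V) = -11*√V/7
Q(t, C) = 2 + C*(-1 + t) (Q(t, C) = 2 + (-1 + t)*C = 2 + C*(-1 + t))
W(M) = √(2 + M²) (W(M) = √(M + (2 - M + M*M)) = √(M + (2 - M + M²)) = √(M + (2 + M² - M)) = √(2 + M²))
√(y(-219) + W(70)) = √(-11*I*√219/7 + √(2 + 70²)) = √(-11*I*√219/7 + √(2 + 4900)) = √(-11*I*√219/7 + √4902) = √(√4902 - 11*I*√219/7)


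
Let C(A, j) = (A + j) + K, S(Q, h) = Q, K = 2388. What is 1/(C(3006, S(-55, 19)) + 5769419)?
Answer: 1/5774758 ≈ 1.7317e-7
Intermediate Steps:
C(A, j) = 2388 + A + j (C(A, j) = (A + j) + 2388 = 2388 + A + j)
1/(C(3006, S(-55, 19)) + 5769419) = 1/((2388 + 3006 - 55) + 5769419) = 1/(5339 + 5769419) = 1/5774758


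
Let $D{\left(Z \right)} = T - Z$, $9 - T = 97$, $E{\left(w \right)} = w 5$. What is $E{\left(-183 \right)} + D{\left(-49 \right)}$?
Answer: $-954$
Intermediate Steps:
$E{\left(w \right)} = 5 w$
$T = -88$ ($T = 9 - 97 = -88$)
$D{\left(Z \right)} = -88 - Z$
$E{\left(-183 \right)} + D{\left(-49 \right)} = 5 \left(-183\right) - 39 = -915 + \left(-88 + 49\right) = -915 - 39 = -954$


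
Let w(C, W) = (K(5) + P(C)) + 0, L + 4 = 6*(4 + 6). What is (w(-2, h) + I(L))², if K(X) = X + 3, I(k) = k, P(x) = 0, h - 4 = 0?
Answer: 4096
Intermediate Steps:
h = 4 (h = 4 + 0 = 4)
L = 56 (L = -4 + 6*(4 + 6) = -4 + 6*10 = -4 + 60 = 56)
K(X) = 3 + X
w(C, W) = 8 (w(C, W) = ((3 + 5) + 0) + 0 = (8 + 0) + 0 = 8 + 0 = 8)
(w(-2, h) + I(L))² = (8 + 56)² = 64² = 4096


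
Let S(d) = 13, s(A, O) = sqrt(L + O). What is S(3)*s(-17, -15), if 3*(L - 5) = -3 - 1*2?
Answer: 13*I*sqrt(105)/3 ≈ 44.403*I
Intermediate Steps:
L = 10/3 (L = 5 + (-3 - 1*2)/3 = 5 + (-3 - 2)/3 = 5 + (1/3)*(-5) = 5 - 5/3 = 10/3 ≈ 3.3333)
s(A, O) = sqrt(10/3 + O)
S(3)*s(-17, -15) = 13*(sqrt(30 + 9*(-15))/3) = 13*(sqrt(30 - 135)/3) = 13*(sqrt(-105)/3) = 13*((I*sqrt(105))/3) = 13*(I*sqrt(105)/3) = 13*I*sqrt(105)/3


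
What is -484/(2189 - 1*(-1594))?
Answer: -484/3783 ≈ -0.12794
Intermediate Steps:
-484/(2189 - 1*(-1594)) = -484/(2189 + 1594) = -484/3783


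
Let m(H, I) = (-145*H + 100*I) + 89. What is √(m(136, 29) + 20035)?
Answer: 2*√826 ≈ 57.480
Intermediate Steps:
m(H, I) = 89 - 145*H + 100*I
√(m(136, 29) + 20035) = √((89 - 145*136 + 100*29) + 20035) = √((89 - 19720 + 2900) + 20035) = √(-16731 + 20035) = √3304 = 2*√826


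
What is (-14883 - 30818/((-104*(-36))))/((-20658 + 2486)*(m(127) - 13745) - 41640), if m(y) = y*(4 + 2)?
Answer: -27876385/441577536192 ≈ -6.3129e-5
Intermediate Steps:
m(y) = 6*y (m(y) = y*6 = 6*y)
(-14883 - 30818/((-104*(-36))))/((-20658 + 2486)*(m(127) - 13745) - 41640) = (-14883 - 30818/((-104*(-36))))/((-20658 + 2486)*(6*127 - 13745) - 41640) = (-14883 - 30818/3744)/(-18172*(762 - 13745) - 41640) = (-14883 - 30818*1/3744)/(-18172*(-12983) - 41640) = (-14883 - 15409/1872)/(235927076 - 41640) = -27876385/1872/235885436 = -27876385/1872*1/235885436 = -27876385/441577536192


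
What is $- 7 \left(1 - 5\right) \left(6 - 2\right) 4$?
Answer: $448$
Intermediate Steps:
$- 7 \left(1 - 5\right) \left(6 - 2\right) 4 = - 7 \left(\left(-4\right) 4\right) 4 = \left(-7\right) \left(-16\right) 4 = 112 \cdot 4 = 448$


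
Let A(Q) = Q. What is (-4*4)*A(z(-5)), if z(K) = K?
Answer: 80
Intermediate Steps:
(-4*4)*A(z(-5)) = -4*4*(-5) = -16*(-5) = 80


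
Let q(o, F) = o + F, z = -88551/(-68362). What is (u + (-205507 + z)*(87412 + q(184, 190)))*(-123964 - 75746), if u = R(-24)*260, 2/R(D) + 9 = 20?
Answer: 193521117276138763170/53713 ≈ 3.6029e+15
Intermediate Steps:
R(D) = 2/11 (R(D) = 2/(-9 + 20) = 2/11)
z = 88551/68362 (z = -88551*(-1)/68362 = -1*(-88551/68362) = 88551/68362 ≈ 1.2953)
q(o, F) = F + o
u = 520/11 (u = (2/11)*260 = 520/11 ≈ 47.273)
(u + (-205507 + z)*(87412 + q(184, 190)))*(-123964 - 75746) = (520/11 + (-205507 + 88551/68362)*(87412 + (190 + 184)))*(-123964 - 75746) = (520/11 - 14048780983*(87412 + 374)/68362)*(-199710) = (520/11 - 14048780983/68362*87786)*(-199710) = (520/11 - 616643143686819/34181)*(-199710) = -6783074562780889/375991*(-199710) = 193521117276138763170/53713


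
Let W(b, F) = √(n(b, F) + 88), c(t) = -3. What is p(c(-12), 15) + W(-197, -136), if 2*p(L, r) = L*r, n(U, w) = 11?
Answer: -45/2 + 3*√11 ≈ -12.550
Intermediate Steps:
p(L, r) = L*r/2 (p(L, r) = (L*r)/2 = L*r/2)
W(b, F) = 3*√11 (W(b, F) = √(11 + 88) = √99 = 3*√11)
p(c(-12), 15) + W(-197, -136) = (½)*(-3)*15 + 3*√11 = -45/2 + 3*√11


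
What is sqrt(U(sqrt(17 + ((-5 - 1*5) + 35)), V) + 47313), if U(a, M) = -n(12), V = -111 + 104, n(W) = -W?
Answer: 5*sqrt(1893) ≈ 217.54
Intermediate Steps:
V = -7
U(a, M) = 12 (U(a, M) = -(-1)*12 = -1*(-12) = 12)
sqrt(U(sqrt(17 + ((-5 - 1*5) + 35)), V) + 47313) = sqrt(12 + 47313) = sqrt(47325) = 5*sqrt(1893)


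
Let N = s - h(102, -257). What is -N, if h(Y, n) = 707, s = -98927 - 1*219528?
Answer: 319162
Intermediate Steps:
s = -318455 (s = -98927 - 219528 = -318455)
N = -319162 (N = -318455 - 1*707 = -318455 - 707 = -319162)
-N = -1*(-319162) = 319162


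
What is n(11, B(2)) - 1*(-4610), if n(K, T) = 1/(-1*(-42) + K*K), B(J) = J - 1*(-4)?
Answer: 751431/163 ≈ 4610.0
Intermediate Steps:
B(J) = 4 + J (B(J) = J + 4 = 4 + J)
n(K, T) = 1/(42 + K²)
n(11, B(2)) - 1*(-4610) = 1/(42 + 11²) - 1*(-4610) = 1/(42 + 121) + 4610 = 1/163 + 4610 = 751431/163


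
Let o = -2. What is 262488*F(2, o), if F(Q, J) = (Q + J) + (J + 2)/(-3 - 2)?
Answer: 0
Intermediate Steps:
F(Q, J) = -⅖ + Q + 4*J/5 (F(Q, J) = (J + Q) + (2 + J)/(-5) = (J + Q) + (2 + J)*(-⅕) = (J + Q) + (-⅖ - J/5) = -⅖ + Q + 4*J/5)
262488*F(2, o) = 262488*(-⅖ + 2 + (⅘)*(-2)) = 262488*(-⅖ + 2 - 8/5) = 262488*0 = 0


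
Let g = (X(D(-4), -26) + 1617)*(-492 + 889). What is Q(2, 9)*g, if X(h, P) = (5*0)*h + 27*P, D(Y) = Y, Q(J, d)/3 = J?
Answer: 2179530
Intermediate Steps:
Q(J, d) = 3*J
X(h, P) = 27*P (X(h, P) = 0*h + 27*P = 0 + 27*P = 27*P)
g = 363255 (g = (27*(-26) + 1617)*(-492 + 889) = (-702 + 1617)*397 = 915*397 = 363255)
Q(2, 9)*g = (3*2)*363255 = 6*363255 = 2179530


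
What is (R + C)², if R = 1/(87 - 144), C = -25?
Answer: 2033476/3249 ≈ 625.88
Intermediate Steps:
R = -1/57 (R = 1/(-57) = -1/57 ≈ -0.017544)
(R + C)² = (-1/57 - 25)² = (-1426/57)² = 2033476/3249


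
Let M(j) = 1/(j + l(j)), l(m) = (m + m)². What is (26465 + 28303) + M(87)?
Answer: 1662920785/30363 ≈ 54768.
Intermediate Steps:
l(m) = 4*m² (l(m) = (2*m)² = 4*m²)
M(j) = 1/(j + 4*j²)
(26465 + 28303) + M(87) = (26465 + 28303) + 1/(87*(1 + 4*87)) = 54768 + 1/(87*(1 + 348)) = 54768 + (1/87)/349 = 54768 + (1/87)*(1/349) = 54768 + 1/30363 = 1662920785/30363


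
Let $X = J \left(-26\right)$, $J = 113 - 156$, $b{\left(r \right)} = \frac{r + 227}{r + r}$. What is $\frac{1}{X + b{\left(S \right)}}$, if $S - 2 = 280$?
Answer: $\frac{564}{631061} \approx 0.00089373$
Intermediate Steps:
$S = 282$ ($S = 2 + 280 = 282$)
$b{\left(r \right)} = \frac{227 + r}{2 r}$
$J = -43$ ($J = 113 - 156 = -43$)
$X = 1118$ ($X = \left(-43\right) \left(-26\right) = 1118$)
$\frac{1}{X + b{\left(S \right)}} = \frac{1}{1118 + \frac{227 + 282}{2 \cdot 282}} = \frac{1}{1118 + \frac{1}{2} \cdot \frac{1}{282} \cdot 509} = \frac{1}{1118 + \frac{509}{564}} = \frac{1}{\frac{631061}{564}} = \frac{564}{631061}$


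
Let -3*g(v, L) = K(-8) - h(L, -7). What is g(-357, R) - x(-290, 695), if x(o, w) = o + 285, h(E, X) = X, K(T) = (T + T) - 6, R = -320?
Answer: 10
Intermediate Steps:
K(T) = -6 + 2*T (K(T) = 2*T - 6 = -6 + 2*T)
g(v, L) = 5 (g(v, L) = -((-6 + 2*(-8)) - 1*(-7))/3 = -((-6 - 16) + 7)/3 = -(-22 + 7)/3 = -⅓*(-15) = 5)
x(o, w) = 285 + o
g(-357, R) - x(-290, 695) = 5 - (285 - 290) = 5 - 1*(-5) = 5 + 5 = 10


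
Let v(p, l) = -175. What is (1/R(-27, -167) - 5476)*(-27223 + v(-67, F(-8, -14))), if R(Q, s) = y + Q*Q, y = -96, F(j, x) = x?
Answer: 94969879186/633 ≈ 1.5003e+8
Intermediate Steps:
R(Q, s) = -96 + Q² (R(Q, s) = -96 + Q*Q = -96 + Q²)
(1/R(-27, -167) - 5476)*(-27223 + v(-67, F(-8, -14))) = (1/(-96 + (-27)²) - 5476)*(-27223 - 175) = (1/(-96 + 729) - 5476)*(-27398) = (1/633 - 5476)*(-27398) = -3466307/633*(-27398) = 94969879186/633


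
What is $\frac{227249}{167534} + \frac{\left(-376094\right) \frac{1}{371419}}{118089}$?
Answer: $\frac{9967191367599263}{7348124720684394} \approx 1.3564$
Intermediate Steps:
$\frac{227249}{167534} + \frac{\left(-376094\right) \frac{1}{371419}}{118089} = 227249 \cdot \frac{1}{167534} + \left(-376094\right) \frac{1}{371419} \cdot \frac{1}{118089} = \frac{227249}{167534} - \frac{376094}{43860498291} = \frac{9967191367599263}{7348124720684394}$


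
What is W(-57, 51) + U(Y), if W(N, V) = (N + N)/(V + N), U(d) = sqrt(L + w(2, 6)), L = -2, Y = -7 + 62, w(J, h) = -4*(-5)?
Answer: 19 + 3*sqrt(2) ≈ 23.243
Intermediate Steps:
w(J, h) = 20
Y = 55
U(d) = 3*sqrt(2) (U(d) = sqrt(-2 + 20) = sqrt(18) = 3*sqrt(2))
W(N, V) = 2*N/(N + V) (W(N, V) = (2*N)/(N + V) = 2*N/(N + V))
W(-57, 51) + U(Y) = 2*(-57)/(-57 + 51) + 3*sqrt(2) = 2*(-57)/(-6) + 3*sqrt(2) = 2*(-57)*(-1/6) + 3*sqrt(2) = 19 + 3*sqrt(2)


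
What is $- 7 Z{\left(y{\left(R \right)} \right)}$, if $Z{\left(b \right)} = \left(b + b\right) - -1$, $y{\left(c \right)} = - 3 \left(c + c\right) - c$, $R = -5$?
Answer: $-497$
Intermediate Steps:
$y{\left(c \right)} = - 7 c$ ($y{\left(c \right)} = - 3 \cdot 2 c - c = - 6 c - c = - 7 c$)
$Z{\left(b \right)} = 1 + 2 b$ ($Z{\left(b \right)} = 2 b + 1 = 1 + 2 b$)
$- 7 Z{\left(y{\left(R \right)} \right)} = - 7 \left(1 + 2 \left(\left(-7\right) \left(-5\right)\right)\right) = - 7 \left(1 + 2 \cdot 35\right) = - 7 \left(1 + 70\right) = \left(-7\right) 71 = -497$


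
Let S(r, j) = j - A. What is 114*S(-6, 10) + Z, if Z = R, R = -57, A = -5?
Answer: 1653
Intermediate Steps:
Z = -57
S(r, j) = 5 + j (S(r, j) = j - 1*(-5) = j + 5 = 5 + j)
114*S(-6, 10) + Z = 114*(5 + 10) - 57 = 114*15 - 57 = 1710 - 57 = 1653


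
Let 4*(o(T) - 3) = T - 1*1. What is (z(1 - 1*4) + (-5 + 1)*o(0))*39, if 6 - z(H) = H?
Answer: -78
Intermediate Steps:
o(T) = 11/4 + T/4 (o(T) = 3 + (T - 1*1)/4 = 3 + (T - 1)/4 = 3 + (-1 + T)/4 = 3 + (-1/4 + T/4) = 11/4 + T/4)
z(H) = 6 - H
(z(1 - 1*4) + (-5 + 1)*o(0))*39 = ((6 - (1 - 1*4)) + (-5 + 1)*(11/4 + (1/4)*0))*39 = ((6 - (1 - 4)) - 4*(11/4 + 0))*39 = ((6 - 1*(-3)) - 4*11/4)*39 = ((6 + 3) - 11)*39 = (9 - 11)*39 = -2*39 = -78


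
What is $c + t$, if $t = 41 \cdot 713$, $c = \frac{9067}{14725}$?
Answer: $\frac{430464992}{14725} \approx 29234.0$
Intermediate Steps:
$c = \frac{9067}{14725}$ ($c = 9067 \cdot \frac{1}{14725} = \frac{9067}{14725} \approx 0.61576$)
$t = 29233$
$c + t = \frac{9067}{14725} + 29233 = \frac{430464992}{14725}$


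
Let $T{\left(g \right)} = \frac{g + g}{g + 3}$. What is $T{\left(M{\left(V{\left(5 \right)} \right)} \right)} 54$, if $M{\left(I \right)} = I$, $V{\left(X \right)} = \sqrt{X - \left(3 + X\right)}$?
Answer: $\frac{108 \sqrt{3}}{\sqrt{3} - 3 i} \approx 27.0 + 46.765 i$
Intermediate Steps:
$V{\left(X \right)} = i \sqrt{3}$ ($V{\left(X \right)} = \sqrt{-3} = i \sqrt{3}$)
$T{\left(g \right)} = \frac{2 g}{3 + g}$
$T{\left(M{\left(V{\left(5 \right)} \right)} \right)} 54 = \frac{2 i \sqrt{3}}{3 + i \sqrt{3}} \cdot 54 = \frac{108 i \sqrt{3}}{3 + i \sqrt{3}}$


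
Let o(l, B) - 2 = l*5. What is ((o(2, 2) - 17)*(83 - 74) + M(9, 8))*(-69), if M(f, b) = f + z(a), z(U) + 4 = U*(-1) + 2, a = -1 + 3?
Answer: 2760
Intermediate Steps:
o(l, B) = 2 + 5*l (o(l, B) = 2 + l*5 = 2 + 5*l)
a = 2
z(U) = -2 - U (z(U) = -4 + (U*(-1) + 2) = -4 + (-U + 2) = -4 + (2 - U) = -2 - U)
M(f, b) = -4 + f (M(f, b) = f + (-2 - 1*2) = f + (-2 - 2) = f - 4 = -4 + f)
((o(2, 2) - 17)*(83 - 74) + M(9, 8))*(-69) = (((2 + 5*2) - 17)*(83 - 74) + (-4 + 9))*(-69) = (((2 + 10) - 17)*9 + 5)*(-69) = ((12 - 17)*9 + 5)*(-69) = (-5*9 + 5)*(-69) = (-45 + 5)*(-69) = -40*(-69) = 2760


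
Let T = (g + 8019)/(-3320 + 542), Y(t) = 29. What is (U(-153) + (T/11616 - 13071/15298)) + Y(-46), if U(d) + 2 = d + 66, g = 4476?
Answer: -5006879973893/82275825984 ≈ -60.855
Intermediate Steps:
T = -4165/926 (T = (4476 + 8019)/(-3320 + 542) = 12495/(-2778) = 12495*(-1/2778) = -4165/926 ≈ -4.4978)
U(d) = 64 + d (U(d) = -2 + (d + 66) = -2 + (66 + d) = 64 + d)
(U(-153) + (T/11616 - 13071/15298)) + Y(-46) = ((64 - 153) + (-4165/926/11616 - 13071/15298)) + 29 = (-89 + (-4165/926*1/11616 - 13071*1/15298)) + 29 = (-89 + (-4165/10756416 - 13071/15298)) + 29 = (-89 - 70330414853/82275825984) + 29 = -7392878927429/82275825984 + 29 = -5006879973893/82275825984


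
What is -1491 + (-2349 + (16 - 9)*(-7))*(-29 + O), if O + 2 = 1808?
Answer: -4262737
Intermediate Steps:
O = 1806 (O = -2 + 1808 = 1806)
-1491 + (-2349 + (16 - 9)*(-7))*(-29 + O) = -1491 + (-2349 + (16 - 9)*(-7))*(-29 + 1806) = -1491 + (-2349 + 7*(-7))*1777 = -1491 + (-2349 - 49)*1777 = -1491 - 2398*1777 = -1491 - 4261246 = -4262737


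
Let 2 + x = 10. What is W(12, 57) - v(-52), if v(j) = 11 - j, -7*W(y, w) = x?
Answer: -449/7 ≈ -64.143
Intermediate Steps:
x = 8 (x = -2 + 10 = 8)
W(y, w) = -8/7 (W(y, w) = -1/7*8 = -8/7)
W(12, 57) - v(-52) = -8/7 - (11 - 1*(-52)) = -8/7 - (11 + 52) = -8/7 - 1*63 = -8/7 - 63 = -449/7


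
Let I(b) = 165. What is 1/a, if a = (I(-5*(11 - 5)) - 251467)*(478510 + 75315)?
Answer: -1/139177330150 ≈ -7.1851e-12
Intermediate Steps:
a = -139177330150 (a = (165 - 251467)*(478510 + 75315) = -251302*553825 = -139177330150)
1/a = 1/(-139177330150) = -1/139177330150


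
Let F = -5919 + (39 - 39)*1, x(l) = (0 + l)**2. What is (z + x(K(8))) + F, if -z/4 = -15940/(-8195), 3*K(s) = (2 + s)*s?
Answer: -76936337/14751 ≈ -5215.7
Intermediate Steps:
K(s) = s*(2 + s)/3 (K(s) = ((2 + s)*s)/3 = (s*(2 + s))/3 = s*(2 + s)/3)
x(l) = l**2
z = -12752/1639 (z = -(-63760)/(-8195) = -(-63760)*(-1)/8195 = -4*3188/1639 = -12752/1639 ≈ -7.7803)
F = -5919 (F = -5919 + 0*1 = -5919 + 0 = -5919)
(z + x(K(8))) + F = (-12752/1639 + ((1/3)*8*(2 + 8))**2) - 5919 = (-12752/1639 + ((1/3)*8*10)**2) - 5919 = (-12752/1639 + (80/3)**2) - 5919 = (-12752/1639 + 6400/9) - 5919 = 10374832/14751 - 5919 = -76936337/14751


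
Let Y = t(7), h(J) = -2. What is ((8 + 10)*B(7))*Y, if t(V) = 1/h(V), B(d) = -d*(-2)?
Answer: -126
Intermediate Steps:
B(d) = 2*d
t(V) = -½ (t(V) = 1/(-2) = -½)
Y = -½ ≈ -0.50000
((8 + 10)*B(7))*Y = ((8 + 10)*(2*7))*(-½) = (18*14)*(-½) = 252*(-½) = -126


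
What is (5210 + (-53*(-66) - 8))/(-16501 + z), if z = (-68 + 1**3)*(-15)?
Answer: -2175/3874 ≈ -0.56143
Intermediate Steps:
z = 1005 (z = (-68 + 1)*(-15) = -67*(-15) = 1005)
(5210 + (-53*(-66) - 8))/(-16501 + z) = (5210 + (-53*(-66) - 8))/(-16501 + 1005) = (5210 + (3498 - 8))/(-15496) = (5210 + 3490)*(-1/15496) = 8700*(-1/15496) = -2175/3874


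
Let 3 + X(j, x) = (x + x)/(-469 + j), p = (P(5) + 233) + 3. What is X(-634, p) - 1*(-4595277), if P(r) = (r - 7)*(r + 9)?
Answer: 5068586806/1103 ≈ 4.5953e+6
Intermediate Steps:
P(r) = (-7 + r)*(9 + r)
p = 208 (p = ((-63 + 5² + 2*5) + 233) + 3 = ((-63 + 25 + 10) + 233) + 3 = (-28 + 233) + 3 = 205 + 3 = 208)
X(j, x) = -3 + 2*x/(-469 + j) (X(j, x) = -3 + (x + x)/(-469 + j) = -3 + (2*x)/(-469 + j) = -3 + 2*x/(-469 + j))
X(-634, p) - 1*(-4595277) = (1407 - 3*(-634) + 2*208)/(-469 - 634) - 1*(-4595277) = (1407 + 1902 + 416)/(-1103) + 4595277 = -1/1103*3725 + 4595277 = -3725/1103 + 4595277 = 5068586806/1103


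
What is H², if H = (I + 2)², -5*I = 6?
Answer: 256/625 ≈ 0.40960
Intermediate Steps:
I = -6/5 (I = -⅕*6 = -6/5 ≈ -1.2000)
H = 16/25 (H = (-6/5 + 2)² = (⅘)² = 16/25 ≈ 0.64000)
H² = (16/25)² = 256/625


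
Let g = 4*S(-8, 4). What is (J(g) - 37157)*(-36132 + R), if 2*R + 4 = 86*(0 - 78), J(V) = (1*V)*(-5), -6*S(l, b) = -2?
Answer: 4402556608/3 ≈ 1.4675e+9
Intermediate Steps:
S(l, b) = 1/3 (S(l, b) = -1/6*(-2) = 1/3)
g = 4/3 (g = 4*(1/3) = 4/3 ≈ 1.3333)
J(V) = -5*V (J(V) = V*(-5) = -5*V)
R = -3356 (R = -2 + (86*(0 - 78))/2 = -2 + (86*(-78))/2 = -2 + (1/2)*(-6708) = -2 - 3354 = -3356)
(J(g) - 37157)*(-36132 + R) = (-5*4/3 - 37157)*(-36132 - 3356) = (-20/3 - 37157)*(-39488) = -111491/3*(-39488) = 4402556608/3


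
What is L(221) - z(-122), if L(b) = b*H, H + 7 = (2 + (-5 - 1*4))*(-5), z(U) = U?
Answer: 6310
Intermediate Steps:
H = 28 (H = -7 + (2 + (-5 - 1*4))*(-5) = -7 + (2 + (-5 - 4))*(-5) = -7 + (2 - 9)*(-5) = -7 - 7*(-5) = -7 + 35 = 28)
L(b) = 28*b (L(b) = b*28 = 28*b)
L(221) - z(-122) = 28*221 - 1*(-122) = 6188 + 122 = 6310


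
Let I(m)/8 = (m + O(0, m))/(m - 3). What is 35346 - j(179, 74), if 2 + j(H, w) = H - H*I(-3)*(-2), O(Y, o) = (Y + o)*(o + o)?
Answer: 42329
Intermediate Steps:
O(Y, o) = 2*o*(Y + o) (O(Y, o) = (Y + o)*(2*o) = 2*o*(Y + o))
I(m) = 8*(m + 2*m²)/(-3 + m) (I(m) = 8*((m + 2*m*(0 + m))/(m - 3)) = 8*((m + 2*m*m)/(-3 + m)) = 8*((m + 2*m²)/(-3 + m)) = 8*(m + 2*m²)/(-3 + m))
j(H, w) = -2 - 39*H (j(H, w) = -2 + (H - H*(8*(-3)*(1 + 2*(-3))/(-3 - 3))*(-2)) = -2 + (H - H*(8*(-3)*(1 - 6)/(-6))*(-2)) = -2 + (H - H*(8*(-3)*(-⅙)*(-5))*(-2)) = -2 + (H - H*(-20)*(-2)) = -2 + (H - (-20*H)*(-2)) = -2 + (H - 40*H) = -2 - 39*H)
35346 - j(179, 74) = 35346 - (-2 - 39*179) = 35346 - (-2 - 6981) = 35346 - 1*(-6983) = 35346 + 6983 = 42329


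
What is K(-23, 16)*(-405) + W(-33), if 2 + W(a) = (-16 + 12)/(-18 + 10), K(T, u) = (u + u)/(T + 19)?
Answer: 6477/2 ≈ 3238.5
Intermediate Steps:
K(T, u) = 2*u/(19 + T) (K(T, u) = (2*u)/(19 + T) = 2*u/(19 + T))
W(a) = -3/2 (W(a) = -2 + (-16 + 12)/(-18 + 10) = -2 - 4/(-8) = -2 - 4*(-⅛) = -2 + ½ = -3/2)
K(-23, 16)*(-405) + W(-33) = (2*16/(19 - 23))*(-405) - 3/2 = (2*16/(-4))*(-405) - 3/2 = (2*16*(-¼))*(-405) - 3/2 = -8*(-405) - 3/2 = 3240 - 3/2 = 6477/2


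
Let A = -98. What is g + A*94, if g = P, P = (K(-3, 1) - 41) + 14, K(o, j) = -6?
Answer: -9245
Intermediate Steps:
P = -33 (P = (-6 - 41) + 14 = -47 + 14 = -33)
g = -33
g + A*94 = -33 - 98*94 = -33 - 9212 = -9245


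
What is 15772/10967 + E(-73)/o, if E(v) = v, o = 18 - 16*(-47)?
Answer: 1031259/767690 ≈ 1.3433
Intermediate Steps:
o = 770 (o = 18 + 752 = 770)
15772/10967 + E(-73)/o = 15772/10967 - 73/770 = 1031259/767690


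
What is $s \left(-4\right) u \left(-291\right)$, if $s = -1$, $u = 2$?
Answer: $-2328$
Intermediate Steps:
$s \left(-4\right) u \left(-291\right) = \left(-1\right) \left(-4\right) 2 \left(-291\right) = 4 \cdot 2 \left(-291\right) = 8 \left(-291\right) = -2328$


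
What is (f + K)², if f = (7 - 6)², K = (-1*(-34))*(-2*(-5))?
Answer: 116281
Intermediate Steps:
K = 340 (K = 34*10 = 340)
f = 1 (f = 1² = 1)
(f + K)² = (1 + 340)² = 341² = 116281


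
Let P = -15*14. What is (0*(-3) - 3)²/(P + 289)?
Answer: 9/79 ≈ 0.11392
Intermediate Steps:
P = -210
(0*(-3) - 3)²/(P + 289) = (0*(-3) - 3)²/(-210 + 289) = (0 - 3)²/79 = (1/79)*(-3)² = (1/79)*9 = 9/79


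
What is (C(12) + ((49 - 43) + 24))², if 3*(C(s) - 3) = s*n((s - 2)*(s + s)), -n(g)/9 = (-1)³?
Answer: 4761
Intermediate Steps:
n(g) = 9 (n(g) = -9*(-1)³ = -9*(-1) = 9)
C(s) = 3 + 3*s (C(s) = 3 + (s*9)/3 = 3 + (9*s)/3 = 3 + 3*s)
(C(12) + ((49 - 43) + 24))² = ((3 + 3*12) + ((49 - 43) + 24))² = ((3 + 36) + (6 + 24))² = (39 + 30)² = 69² = 4761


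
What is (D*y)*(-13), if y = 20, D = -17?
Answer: 4420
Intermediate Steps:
(D*y)*(-13) = -17*20*(-13) = -340*(-13) = 4420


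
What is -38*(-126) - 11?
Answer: 4777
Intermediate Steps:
-38*(-126) - 11 = 4788 - 11 = 4777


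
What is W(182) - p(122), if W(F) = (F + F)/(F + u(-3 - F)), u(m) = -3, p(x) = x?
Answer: -21474/179 ≈ -119.97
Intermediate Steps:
W(F) = 2*F/(-3 + F) (W(F) = (F + F)/(F - 3) = (2*F)/(-3 + F) = 2*F/(-3 + F))
W(182) - p(122) = 2*182/(-3 + 182) - 1*122 = 2*182/179 - 122 = 2*182*(1/179) - 122 = 364/179 - 122 = -21474/179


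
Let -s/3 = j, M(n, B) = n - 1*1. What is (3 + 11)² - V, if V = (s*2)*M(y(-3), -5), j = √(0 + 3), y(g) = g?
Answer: 196 - 24*√3 ≈ 154.43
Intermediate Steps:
j = √3 ≈ 1.7320
M(n, B) = -1 + n (M(n, B) = n - 1 = -1 + n)
s = -3*√3 ≈ -5.1962
V = 24*√3 (V = (-3*√3*2)*(-1 - 3) = -6*√3*(-4) = 24*√3 ≈ 41.569)
(3 + 11)² - V = (3 + 11)² - 24*√3 = 14² - 24*√3 = 196 - 24*√3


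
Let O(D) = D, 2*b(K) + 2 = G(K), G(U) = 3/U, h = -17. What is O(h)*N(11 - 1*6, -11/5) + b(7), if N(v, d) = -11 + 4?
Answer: 1655/14 ≈ 118.21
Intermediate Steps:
b(K) = -1 + 3/(2*K) (b(K) = -1 + (3/K)/2 = -1 + 3/(2*K))
N(v, d) = -7
O(h)*N(11 - 1*6, -11/5) + b(7) = -17*(-7) + (3/2 - 1*7)/7 = 119 + (3/2 - 7)/7 = 119 + (1/7)*(-11/2) = 119 - 11/14 = 1655/14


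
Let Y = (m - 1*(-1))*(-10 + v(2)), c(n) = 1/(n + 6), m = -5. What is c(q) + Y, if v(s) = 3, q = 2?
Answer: 225/8 ≈ 28.125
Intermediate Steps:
c(n) = 1/(6 + n)
Y = 28 (Y = (-5 - 1*(-1))*(-10 + 3) = (-5 + 1)*(-7) = -4*(-7) = 28)
c(q) + Y = 1/(6 + 2) + 28 = 1/8 + 28 = ⅛ + 28 = 225/8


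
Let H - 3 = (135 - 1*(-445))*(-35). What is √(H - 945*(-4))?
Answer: I*√16517 ≈ 128.52*I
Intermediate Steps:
H = -20297 (H = 3 + (135 - 1*(-445))*(-35) = 3 + (135 + 445)*(-35) = 3 + 580*(-35) = 3 - 20300 = -20297)
√(H - 945*(-4)) = √(-20297 - 945*(-4)) = √(-20297 + 3780) = √(-16517) = I*√16517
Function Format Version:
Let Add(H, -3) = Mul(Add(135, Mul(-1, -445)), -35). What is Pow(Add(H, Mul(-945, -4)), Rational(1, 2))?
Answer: Mul(I, Pow(16517, Rational(1, 2))) ≈ Mul(128.52, I)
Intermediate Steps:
H = -20297 (H = Add(3, Mul(Add(135, Mul(-1, -445)), -35)) = Add(3, Mul(Add(135, 445), -35)) = Add(3, Mul(580, -35)) = Add(3, -20300) = -20297)
Pow(Add(H, Mul(-945, -4)), Rational(1, 2)) = Pow(Add(-20297, Mul(-945, -4)), Rational(1, 2)) = Pow(Add(-20297, 3780), Rational(1, 2)) = Pow(-16517, Rational(1, 2)) = Mul(I, Pow(16517, Rational(1, 2)))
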